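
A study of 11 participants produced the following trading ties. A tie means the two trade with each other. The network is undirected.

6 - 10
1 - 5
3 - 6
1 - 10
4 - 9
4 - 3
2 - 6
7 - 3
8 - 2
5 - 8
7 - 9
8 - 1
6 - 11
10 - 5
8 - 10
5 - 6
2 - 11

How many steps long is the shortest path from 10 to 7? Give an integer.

One shortest route is 10 – 6 – 3 – 7, which uses 3 edges, and at distance 2 from 10 we only reach {2, 3, 11}, which does not include 7. So d(10,7) = 3.

3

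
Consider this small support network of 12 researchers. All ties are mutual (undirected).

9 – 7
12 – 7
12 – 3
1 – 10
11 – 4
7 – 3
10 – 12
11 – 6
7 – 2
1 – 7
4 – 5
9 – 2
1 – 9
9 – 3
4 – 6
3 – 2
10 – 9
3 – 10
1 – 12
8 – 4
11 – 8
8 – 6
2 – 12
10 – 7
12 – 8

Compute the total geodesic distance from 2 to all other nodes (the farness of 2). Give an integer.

Distances from 2: 1:2, 3:1, 4:3, 5:4, 6:3, 7:1, 8:2, 9:1, 10:2, 11:3, 12:1.
Sum = 2 + 1 + 3 + 4 + 3 + 1 + 2 + 1 + 2 + 3 + 1 = 23.

23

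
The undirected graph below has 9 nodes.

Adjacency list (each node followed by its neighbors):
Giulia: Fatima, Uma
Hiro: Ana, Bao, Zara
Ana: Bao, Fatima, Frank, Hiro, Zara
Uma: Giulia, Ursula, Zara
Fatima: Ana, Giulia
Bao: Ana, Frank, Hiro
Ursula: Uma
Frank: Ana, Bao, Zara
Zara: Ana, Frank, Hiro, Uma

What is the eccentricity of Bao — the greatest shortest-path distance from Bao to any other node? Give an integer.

Distances from Bao: Ana:1, Fatima:2, Frank:1, Giulia:3, Hiro:1, Uma:3, Ursula:4, Zara:2.
The largest is 4 (to Ursula), so the eccentricity of Bao is 4.

4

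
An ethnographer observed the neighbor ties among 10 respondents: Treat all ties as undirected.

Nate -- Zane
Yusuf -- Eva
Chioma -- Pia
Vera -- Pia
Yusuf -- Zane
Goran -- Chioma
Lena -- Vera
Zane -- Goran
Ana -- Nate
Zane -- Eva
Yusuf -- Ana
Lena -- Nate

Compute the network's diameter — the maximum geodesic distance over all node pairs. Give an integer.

4

Eccentricity of each node (its greatest distance to any other): Ana:4, Chioma:4, Eva:4, Goran:3, Lena:3, Nate:3, Pia:4, Vera:4, Yusuf:4, Zane:3.
The maximum eccentricity is 4, realized for instance by the pair Chioma–Ana via Chioma – Goran – Zane – Yusuf – Ana. So the diameter is 4.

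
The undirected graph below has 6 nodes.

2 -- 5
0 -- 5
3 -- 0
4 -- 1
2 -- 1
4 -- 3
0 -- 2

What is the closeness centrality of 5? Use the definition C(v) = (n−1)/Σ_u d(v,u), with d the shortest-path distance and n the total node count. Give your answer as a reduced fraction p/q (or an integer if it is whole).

Distances from 5: 0:1, 1:2, 2:1, 3:2, 4:3. Sum = 9.
n = 6, so closeness = 5/9.

5/9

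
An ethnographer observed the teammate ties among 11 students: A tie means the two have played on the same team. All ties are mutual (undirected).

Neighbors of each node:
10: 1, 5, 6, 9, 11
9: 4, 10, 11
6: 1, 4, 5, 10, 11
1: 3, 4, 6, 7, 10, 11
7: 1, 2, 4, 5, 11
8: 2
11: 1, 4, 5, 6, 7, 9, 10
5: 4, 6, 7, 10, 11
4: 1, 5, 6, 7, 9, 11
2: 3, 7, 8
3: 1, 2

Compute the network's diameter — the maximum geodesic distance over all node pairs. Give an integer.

4

Eccentricity of each node (its greatest distance to any other): 1:3, 2:3, 3:3, 4:3, 5:3, 6:4, 7:2, 8:4, 9:4, 10:4, 11:3.
The maximum eccentricity is 4, realized for instance by the pair 10–8 via 10 – 1 – 3 – 2 – 8. So the diameter is 4.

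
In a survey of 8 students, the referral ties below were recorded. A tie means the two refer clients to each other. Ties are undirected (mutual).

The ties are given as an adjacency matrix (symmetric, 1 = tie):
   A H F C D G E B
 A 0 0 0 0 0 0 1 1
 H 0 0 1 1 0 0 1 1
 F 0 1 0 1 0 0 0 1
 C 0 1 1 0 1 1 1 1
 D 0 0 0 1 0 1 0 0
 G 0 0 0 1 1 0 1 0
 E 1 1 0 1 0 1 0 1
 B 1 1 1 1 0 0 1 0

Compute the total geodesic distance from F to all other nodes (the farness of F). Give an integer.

Distances from F: A:2, B:1, C:1, D:2, E:2, G:2, H:1.
Sum = 2 + 1 + 1 + 2 + 2 + 2 + 1 = 11.

11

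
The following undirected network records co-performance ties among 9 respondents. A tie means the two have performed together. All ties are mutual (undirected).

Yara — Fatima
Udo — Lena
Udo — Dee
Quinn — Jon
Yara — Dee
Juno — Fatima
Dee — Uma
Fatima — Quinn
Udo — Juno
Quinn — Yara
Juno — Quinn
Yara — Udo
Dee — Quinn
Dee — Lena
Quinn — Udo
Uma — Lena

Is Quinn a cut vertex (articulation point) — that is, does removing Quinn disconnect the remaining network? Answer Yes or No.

Yes

Removing Quinn leaves {Dee, Fatima, Juno, Lena, Udo, Uma, and Yara} with no path to {Jon}, so the network splits into 2 components. Quinn is a cut vertex.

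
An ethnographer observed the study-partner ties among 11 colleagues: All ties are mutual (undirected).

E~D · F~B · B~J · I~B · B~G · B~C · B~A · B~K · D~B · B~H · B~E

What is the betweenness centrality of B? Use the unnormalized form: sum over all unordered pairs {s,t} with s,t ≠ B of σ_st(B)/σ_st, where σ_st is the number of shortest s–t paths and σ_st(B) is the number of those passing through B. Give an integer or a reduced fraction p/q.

44

Pairs whose geodesics pass through B — G–A: 1; G–J: 1; G–C: 1; G–I: 1; G–K: 1; G–F: 1; G–D: 1; G–E: 1; G–H: 1; A–J: 1; A–C: 1; A–I: 1; A–K: 1; A–F: 1 … (+30 more pairs).
All other pairs contribute 0.
Summing the contributions gives betweenness(B) = 44.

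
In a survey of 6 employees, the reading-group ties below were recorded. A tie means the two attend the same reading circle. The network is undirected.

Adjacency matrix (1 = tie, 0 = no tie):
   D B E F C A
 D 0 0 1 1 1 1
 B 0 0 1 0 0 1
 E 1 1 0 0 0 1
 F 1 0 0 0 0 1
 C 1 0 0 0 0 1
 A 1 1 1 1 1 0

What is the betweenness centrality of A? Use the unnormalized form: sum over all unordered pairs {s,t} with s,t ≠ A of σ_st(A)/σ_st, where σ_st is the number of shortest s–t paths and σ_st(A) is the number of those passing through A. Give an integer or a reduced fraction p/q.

4

Pairs whose geodesics pass through A — D–B: 1/2; B–F: 1; B–C: 1; E–F: 1/2; E–C: 1/2; F–C: 1/2.
All other pairs contribute 0.
Summing the contributions gives betweenness(A) = 4.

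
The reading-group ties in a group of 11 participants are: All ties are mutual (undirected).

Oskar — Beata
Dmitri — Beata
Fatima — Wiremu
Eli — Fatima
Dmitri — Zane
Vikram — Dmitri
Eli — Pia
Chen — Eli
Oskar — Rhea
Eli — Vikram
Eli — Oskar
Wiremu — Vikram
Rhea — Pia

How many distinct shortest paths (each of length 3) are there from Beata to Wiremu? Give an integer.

1

The shortest distance is 3, and the only length-3 path is Beata–Dmitri–Vikram–Wiremu. So there is exactly 1 shortest path.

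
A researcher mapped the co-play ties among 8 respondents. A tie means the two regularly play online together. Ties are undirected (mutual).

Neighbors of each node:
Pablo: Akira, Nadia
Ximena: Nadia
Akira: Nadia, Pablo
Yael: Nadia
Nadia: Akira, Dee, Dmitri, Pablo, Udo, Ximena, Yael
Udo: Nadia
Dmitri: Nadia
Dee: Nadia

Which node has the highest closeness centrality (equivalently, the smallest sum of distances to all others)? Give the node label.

Farness (sum of distances to all others) for each node — Akira:12, Dee:13, Dmitri:13, Nadia:7, Pablo:12, Udo:13, Ximena:13, Yael:13.
The smallest farness is 7, for Nadia, so Nadia has the highest closeness.

Nadia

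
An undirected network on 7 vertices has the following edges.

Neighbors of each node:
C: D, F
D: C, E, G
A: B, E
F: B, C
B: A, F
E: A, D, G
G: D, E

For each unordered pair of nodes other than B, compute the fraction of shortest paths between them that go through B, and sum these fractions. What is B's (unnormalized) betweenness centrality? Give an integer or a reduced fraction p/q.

Pairs whose geodesics pass through B — E–F: 1/2; A–F: 1; A–C: 1/2.
All other pairs contribute 0.
Summing the contributions gives betweenness(B) = 2.

2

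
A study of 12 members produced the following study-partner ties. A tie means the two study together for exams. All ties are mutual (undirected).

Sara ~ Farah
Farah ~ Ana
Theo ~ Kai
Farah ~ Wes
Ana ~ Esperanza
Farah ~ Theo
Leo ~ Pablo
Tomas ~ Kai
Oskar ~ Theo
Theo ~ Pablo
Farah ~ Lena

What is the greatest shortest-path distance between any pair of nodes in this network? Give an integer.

Eccentricity of each node (its greatest distance to any other): Ana:4, Esperanza:5, Farah:3, Kai:4, Lena:4, Leo:5, Oskar:4, Pablo:4, Sara:4, Theo:3, Tomas:5, Wes:4.
The maximum eccentricity is 5, realized for instance by the pair Leo–Esperanza via Leo – Pablo – Theo – Farah – Ana – Esperanza. So the diameter is 5.

5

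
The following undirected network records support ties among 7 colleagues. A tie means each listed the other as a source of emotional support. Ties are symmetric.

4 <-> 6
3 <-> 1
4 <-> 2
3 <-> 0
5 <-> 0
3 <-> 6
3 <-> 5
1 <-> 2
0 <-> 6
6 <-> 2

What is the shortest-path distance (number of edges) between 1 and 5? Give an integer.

2

One shortest route is 1 – 3 – 5, which uses 2 edges, and 1 and 5 are not directly tied, so nothing shorter exists. So d(1,5) = 2.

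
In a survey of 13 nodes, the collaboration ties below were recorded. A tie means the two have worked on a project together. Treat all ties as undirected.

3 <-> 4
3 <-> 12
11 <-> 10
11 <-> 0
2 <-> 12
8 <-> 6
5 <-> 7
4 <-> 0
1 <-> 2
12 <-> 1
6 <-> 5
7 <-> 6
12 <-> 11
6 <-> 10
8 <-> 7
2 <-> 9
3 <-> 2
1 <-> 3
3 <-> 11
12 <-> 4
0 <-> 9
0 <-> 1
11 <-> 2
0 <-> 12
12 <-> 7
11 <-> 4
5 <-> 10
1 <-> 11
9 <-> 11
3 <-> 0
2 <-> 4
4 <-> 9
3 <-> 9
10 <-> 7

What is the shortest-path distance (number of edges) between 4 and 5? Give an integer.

3

One shortest route is 4 – 12 – 7 – 5, which uses 3 edges, and at distance 2 from 4 we only reach {1, 7, 10}, which does not include 5. So d(4,5) = 3.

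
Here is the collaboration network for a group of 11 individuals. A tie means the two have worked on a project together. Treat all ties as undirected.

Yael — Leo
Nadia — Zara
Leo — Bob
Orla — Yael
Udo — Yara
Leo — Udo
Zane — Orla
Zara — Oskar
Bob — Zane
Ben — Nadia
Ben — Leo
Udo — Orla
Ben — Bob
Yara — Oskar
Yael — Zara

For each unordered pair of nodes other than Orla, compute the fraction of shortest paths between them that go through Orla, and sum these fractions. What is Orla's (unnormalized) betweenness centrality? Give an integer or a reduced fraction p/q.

37/6

Pairs whose geodesics pass through Orla — Zara–Udo: 1/3; Zara–Zane: 1; Oskar–Zane: 2/2; Yara–Yael: 1/3; Yara–Zane: 1; Udo–Yael: 1/2; Udo–Zane: 1; Yael–Zane: 1.
All other pairs contribute 0.
Summing the contributions gives betweenness(Orla) = 37/6.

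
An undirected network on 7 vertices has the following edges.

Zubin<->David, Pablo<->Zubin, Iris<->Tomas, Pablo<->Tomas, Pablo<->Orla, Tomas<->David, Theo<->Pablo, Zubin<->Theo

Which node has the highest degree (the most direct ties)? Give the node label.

Degrees — David:2, Iris:1, Orla:1, Pablo:4, Theo:2, Tomas:3, Zubin:3.
The maximum is 4, attained only by Pablo.

Pablo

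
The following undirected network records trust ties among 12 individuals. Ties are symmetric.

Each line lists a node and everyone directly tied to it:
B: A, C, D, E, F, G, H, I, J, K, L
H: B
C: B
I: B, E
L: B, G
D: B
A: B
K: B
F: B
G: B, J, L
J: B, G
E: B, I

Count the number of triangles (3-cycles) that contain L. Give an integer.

L's neighbors: B and G.
Neighbor pairs that are themselves tied: L–B–G. Each forms one triangle with L, for 1 in total.

1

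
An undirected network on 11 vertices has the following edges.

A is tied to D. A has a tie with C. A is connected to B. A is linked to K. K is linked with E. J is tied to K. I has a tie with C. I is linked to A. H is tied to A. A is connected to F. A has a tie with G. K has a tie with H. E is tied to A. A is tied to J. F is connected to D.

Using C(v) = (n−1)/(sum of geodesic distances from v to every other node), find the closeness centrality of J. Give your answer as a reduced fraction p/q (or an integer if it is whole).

Distances from J: A:1, B:2, C:2, D:2, E:2, F:2, G:2, H:2, I:2, K:1. Sum = 18.
n = 11, so closeness = 10/18 = 5/9.

5/9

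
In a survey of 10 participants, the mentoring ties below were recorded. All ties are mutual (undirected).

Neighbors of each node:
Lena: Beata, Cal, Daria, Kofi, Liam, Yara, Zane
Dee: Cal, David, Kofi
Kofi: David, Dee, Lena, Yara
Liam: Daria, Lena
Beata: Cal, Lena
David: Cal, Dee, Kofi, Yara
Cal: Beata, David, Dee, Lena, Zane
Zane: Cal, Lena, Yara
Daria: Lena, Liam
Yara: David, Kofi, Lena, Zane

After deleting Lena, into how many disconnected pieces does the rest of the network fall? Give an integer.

Without Lena, the remaining ties split the others into: {Beata, Cal, David, Dee, Kofi, Yara, Zane}; {Daria, Liam}.
That's 2 separate components.

2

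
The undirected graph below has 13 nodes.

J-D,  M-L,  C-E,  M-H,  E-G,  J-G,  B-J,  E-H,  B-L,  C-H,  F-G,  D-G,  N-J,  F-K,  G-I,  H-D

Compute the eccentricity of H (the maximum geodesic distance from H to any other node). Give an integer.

Distances from H: B:3, C:1, D:1, E:1, F:3, G:2, I:3, J:2, K:4, L:2, M:1, N:3.
The largest is 4 (to K), so the eccentricity of H is 4.

4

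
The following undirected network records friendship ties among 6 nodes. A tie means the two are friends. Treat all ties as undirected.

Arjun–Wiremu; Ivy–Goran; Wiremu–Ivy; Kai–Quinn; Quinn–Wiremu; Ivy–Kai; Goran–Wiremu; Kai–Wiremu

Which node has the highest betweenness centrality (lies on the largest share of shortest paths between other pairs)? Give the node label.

Unnormalized betweenness of each node: Arjun:0, Goran:0, Ivy:1/2, Kai:1/2, Quinn:0, Wiremu:6.
Wiremu has the largest value, 6, making it the main broker — the node through which the most shortest paths run.

Wiremu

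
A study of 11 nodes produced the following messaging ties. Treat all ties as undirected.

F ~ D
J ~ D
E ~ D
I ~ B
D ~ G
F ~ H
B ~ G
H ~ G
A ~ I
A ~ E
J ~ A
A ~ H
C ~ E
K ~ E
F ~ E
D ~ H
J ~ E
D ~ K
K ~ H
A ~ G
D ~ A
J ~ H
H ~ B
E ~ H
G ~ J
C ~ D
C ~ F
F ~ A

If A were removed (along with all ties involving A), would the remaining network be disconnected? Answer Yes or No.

Even without A, every remaining node can still reach every other (the residual graph is connected), so A is not a cut vertex.

No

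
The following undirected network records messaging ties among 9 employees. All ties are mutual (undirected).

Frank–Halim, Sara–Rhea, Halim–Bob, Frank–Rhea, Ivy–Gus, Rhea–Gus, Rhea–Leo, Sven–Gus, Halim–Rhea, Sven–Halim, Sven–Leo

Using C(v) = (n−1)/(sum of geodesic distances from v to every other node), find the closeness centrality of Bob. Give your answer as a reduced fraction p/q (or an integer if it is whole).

Distances from Bob: Frank:2, Gus:3, Halim:1, Ivy:4, Leo:3, Rhea:2, Sara:3, Sven:2. Sum = 20.
n = 9, so closeness = 8/20 = 2/5.

2/5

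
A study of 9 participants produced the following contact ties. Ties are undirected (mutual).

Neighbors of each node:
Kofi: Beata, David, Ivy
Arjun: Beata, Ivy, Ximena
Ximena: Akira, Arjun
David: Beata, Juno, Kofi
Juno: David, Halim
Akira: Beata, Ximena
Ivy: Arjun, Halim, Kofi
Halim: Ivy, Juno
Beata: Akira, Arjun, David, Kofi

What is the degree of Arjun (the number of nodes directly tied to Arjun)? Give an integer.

3

Arjun is directly tied to Beata, Ivy, and Ximena. That is 3 neighbors, so the degree of Arjun is 3.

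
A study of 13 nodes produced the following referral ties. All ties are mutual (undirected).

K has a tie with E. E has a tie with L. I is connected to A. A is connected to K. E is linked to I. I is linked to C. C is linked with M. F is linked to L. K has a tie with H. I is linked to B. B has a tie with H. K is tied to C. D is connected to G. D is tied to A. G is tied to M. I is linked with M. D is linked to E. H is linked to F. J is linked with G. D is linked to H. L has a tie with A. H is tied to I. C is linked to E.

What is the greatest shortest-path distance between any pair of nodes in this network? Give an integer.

Eccentricity of each node (its greatest distance to any other): A:3, B:4, C:3, D:2, E:3, F:4, G:3, H:3, I:3, J:4, K:4, L:4, M:3.
The maximum eccentricity is 4, realized for instance by the pair L–J via L – A – D – G – J. So the diameter is 4.

4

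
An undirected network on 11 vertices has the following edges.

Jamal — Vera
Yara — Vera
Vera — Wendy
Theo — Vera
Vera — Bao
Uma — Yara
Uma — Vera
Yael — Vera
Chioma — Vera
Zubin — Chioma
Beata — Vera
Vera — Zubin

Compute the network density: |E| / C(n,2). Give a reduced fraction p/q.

12/55

There are 12 edges and 11 nodes, so the maximum possible is C(11,2) = 55.
Density = 12/55.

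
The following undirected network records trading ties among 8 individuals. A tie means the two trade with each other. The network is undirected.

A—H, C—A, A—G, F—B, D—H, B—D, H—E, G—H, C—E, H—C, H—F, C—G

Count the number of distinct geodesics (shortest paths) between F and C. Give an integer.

1

The shortest distance is 2, and the only length-2 path is F–H–C. So there is exactly 1 shortest path.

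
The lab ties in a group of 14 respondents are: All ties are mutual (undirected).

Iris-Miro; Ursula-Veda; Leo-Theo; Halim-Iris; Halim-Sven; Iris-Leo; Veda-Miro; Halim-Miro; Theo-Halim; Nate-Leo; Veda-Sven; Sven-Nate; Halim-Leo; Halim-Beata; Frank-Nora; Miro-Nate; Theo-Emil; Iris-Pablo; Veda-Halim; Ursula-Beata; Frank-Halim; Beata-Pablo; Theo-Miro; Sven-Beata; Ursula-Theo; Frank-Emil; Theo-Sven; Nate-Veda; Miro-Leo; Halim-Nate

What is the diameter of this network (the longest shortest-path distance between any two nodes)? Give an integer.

4

Eccentricity of each node (its greatest distance to any other): Beata:3, Emil:4, Frank:3, Halim:2, Iris:3, Leo:3, Miro:3, Nate:3, Nora:4, Pablo:4, Sven:3, Theo:3, Ursula:4, Veda:3.
The maximum eccentricity is 4, realized for instance by the pair Emil–Pablo via Emil – Theo – Halim – Iris – Pablo. So the diameter is 4.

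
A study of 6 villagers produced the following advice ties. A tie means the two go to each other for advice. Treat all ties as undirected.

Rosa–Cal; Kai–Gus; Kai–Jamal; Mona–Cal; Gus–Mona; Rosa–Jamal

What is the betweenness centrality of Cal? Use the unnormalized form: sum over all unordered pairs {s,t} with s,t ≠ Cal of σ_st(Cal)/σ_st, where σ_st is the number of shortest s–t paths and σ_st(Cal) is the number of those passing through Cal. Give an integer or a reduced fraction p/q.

Pairs whose geodesics pass through Cal — Rosa–Gus: 1/2; Rosa–Mona: 1; Jamal–Mona: 1/2.
All other pairs contribute 0.
Summing the contributions gives betweenness(Cal) = 2.

2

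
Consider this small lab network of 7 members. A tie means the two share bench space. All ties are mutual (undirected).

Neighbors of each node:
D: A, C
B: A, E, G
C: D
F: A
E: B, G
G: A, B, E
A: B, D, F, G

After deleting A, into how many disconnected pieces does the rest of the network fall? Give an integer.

3

Without A, the remaining ties split the others into: {F}; {C, D}; {B, E, G}.
That's 3 separate components.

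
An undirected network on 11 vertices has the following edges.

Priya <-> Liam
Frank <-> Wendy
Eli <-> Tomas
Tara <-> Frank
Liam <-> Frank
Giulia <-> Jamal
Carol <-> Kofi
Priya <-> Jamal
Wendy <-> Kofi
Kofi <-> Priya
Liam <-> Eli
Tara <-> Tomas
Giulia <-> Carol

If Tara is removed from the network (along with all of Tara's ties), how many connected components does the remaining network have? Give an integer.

1

Tara's neighbors (Frank and Tomas) remain reachable from one another through other ties, so the rest of the network stays in one piece.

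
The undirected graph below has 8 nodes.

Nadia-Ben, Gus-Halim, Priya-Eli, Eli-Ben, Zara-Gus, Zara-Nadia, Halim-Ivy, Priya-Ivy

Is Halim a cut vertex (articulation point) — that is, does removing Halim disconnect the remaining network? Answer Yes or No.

Even without Halim, every remaining node can still reach every other (the residual graph is connected), so Halim is not a cut vertex.

No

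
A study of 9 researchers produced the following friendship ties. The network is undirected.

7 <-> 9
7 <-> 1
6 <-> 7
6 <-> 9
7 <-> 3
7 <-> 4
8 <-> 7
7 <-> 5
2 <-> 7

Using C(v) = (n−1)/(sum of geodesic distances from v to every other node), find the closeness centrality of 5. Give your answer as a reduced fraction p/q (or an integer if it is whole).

Distances from 5: 1:2, 2:2, 3:2, 4:2, 6:2, 7:1, 8:2, 9:2. Sum = 15.
n = 9, so closeness = 8/15.

8/15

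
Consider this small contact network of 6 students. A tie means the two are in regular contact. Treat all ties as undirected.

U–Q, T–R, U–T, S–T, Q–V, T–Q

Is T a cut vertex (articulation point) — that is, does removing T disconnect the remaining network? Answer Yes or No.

Removing T leaves {Q, U, and V} with no path to {R}, so the network splits into 3 components. T is a cut vertex.

Yes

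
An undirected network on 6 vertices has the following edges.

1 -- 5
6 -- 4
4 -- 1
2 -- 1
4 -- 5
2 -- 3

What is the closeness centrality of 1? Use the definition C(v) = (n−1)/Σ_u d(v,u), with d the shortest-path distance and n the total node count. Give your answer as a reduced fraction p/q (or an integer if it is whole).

Distances from 1: 2:1, 3:2, 4:1, 5:1, 6:2. Sum = 7.
n = 6, so closeness = 5/7.

5/7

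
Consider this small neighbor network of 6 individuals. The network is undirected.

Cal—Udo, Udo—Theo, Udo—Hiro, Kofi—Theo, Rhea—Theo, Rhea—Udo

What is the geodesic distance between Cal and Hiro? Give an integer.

One shortest route is Cal – Udo – Hiro, which uses 2 edges, and Cal and Hiro are not directly tied, so nothing shorter exists. So d(Cal,Hiro) = 2.

2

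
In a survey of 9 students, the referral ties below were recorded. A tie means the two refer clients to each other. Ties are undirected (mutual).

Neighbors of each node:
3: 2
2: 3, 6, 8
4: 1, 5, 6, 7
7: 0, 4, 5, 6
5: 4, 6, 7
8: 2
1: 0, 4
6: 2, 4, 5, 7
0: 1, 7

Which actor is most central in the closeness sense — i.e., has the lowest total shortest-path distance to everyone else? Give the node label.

Farness (sum of distances to all others) for each node — 0:19, 1:19, 2:15, 3:22, 4:14, 5:15, 6:12, 7:14, 8:22.
The smallest farness is 12, for 6, so 6 has the highest closeness.

6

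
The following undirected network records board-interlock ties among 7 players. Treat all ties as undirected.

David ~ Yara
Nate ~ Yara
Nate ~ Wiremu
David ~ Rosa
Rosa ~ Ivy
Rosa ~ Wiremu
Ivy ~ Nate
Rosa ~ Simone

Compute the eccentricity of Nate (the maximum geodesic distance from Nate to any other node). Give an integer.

Distances from Nate: David:2, Ivy:1, Rosa:2, Simone:3, Wiremu:1, Yara:1.
The largest is 3 (to Simone), so the eccentricity of Nate is 3.

3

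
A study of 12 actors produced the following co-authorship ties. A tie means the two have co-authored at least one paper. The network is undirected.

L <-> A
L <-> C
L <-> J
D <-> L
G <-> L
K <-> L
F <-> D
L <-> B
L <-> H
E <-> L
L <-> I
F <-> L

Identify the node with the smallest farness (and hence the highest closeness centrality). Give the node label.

Farness (sum of distances to all others) for each node — A:21, B:21, C:21, D:20, E:21, F:20, G:21, H:21, I:21, J:21, K:21, L:11.
The smallest farness is 11, for L, so L has the highest closeness.

L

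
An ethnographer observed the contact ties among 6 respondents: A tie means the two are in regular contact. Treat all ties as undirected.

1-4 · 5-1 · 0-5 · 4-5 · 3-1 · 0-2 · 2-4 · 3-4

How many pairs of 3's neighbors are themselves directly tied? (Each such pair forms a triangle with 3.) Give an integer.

1

3's neighbors: 1 and 4.
Neighbor pairs that are themselves tied: 3–1–4. Each forms one triangle with 3, for 1 in total.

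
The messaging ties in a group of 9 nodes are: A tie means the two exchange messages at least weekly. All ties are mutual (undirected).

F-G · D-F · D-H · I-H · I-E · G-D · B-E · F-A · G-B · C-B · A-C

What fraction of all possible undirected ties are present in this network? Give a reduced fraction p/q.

11/36

There are 11 edges and 9 nodes, so the maximum possible is C(9,2) = 36.
Density = 11/36.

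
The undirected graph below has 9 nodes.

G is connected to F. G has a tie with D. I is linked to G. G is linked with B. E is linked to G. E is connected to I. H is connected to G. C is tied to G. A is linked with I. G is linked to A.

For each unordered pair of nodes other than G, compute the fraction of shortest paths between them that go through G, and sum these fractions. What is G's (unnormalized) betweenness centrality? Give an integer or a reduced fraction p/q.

51/2

Pairs whose geodesics pass through G — F–A: 1; F–H: 1; F–B: 1; F–D: 1; F–C: 1; F–E: 1; F–I: 1; A–H: 1; A–B: 1; A–D: 1; A–C: 1; A–E: 1/2; H–B: 1; H–D: 1 … (+12 more pairs).
All other pairs contribute 0.
Summing the contributions gives betweenness(G) = 51/2.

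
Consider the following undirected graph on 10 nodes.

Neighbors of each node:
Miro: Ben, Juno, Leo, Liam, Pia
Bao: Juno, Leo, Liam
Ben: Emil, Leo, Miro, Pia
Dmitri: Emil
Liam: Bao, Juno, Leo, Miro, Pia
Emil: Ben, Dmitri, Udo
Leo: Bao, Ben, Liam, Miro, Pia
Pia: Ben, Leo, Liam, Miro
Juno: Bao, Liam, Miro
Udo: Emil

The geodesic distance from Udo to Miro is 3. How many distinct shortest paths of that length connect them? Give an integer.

The shortest distance is 3, and the only length-3 path is Udo–Emil–Ben–Miro. So there is exactly 1 shortest path.

1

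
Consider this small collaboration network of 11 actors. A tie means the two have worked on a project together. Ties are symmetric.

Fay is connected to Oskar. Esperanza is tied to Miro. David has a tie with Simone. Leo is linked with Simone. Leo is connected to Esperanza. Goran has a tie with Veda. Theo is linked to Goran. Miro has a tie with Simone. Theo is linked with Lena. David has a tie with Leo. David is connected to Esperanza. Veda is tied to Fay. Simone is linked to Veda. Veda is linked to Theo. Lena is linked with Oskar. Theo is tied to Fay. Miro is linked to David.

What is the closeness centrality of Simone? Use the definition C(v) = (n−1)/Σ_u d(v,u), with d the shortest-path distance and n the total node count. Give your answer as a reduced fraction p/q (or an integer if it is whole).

Distances from Simone: David:1, Esperanza:2, Fay:2, Goran:2, Lena:3, Leo:1, Miro:1, Oskar:3, Theo:2, Veda:1. Sum = 18.
n = 11, so closeness = 10/18 = 5/9.

5/9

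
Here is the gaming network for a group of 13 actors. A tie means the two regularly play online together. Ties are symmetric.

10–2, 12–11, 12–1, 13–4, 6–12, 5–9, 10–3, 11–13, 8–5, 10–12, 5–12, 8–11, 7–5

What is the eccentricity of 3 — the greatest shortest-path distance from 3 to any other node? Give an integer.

5

Distances from 3: 1:3, 2:2, 4:5, 5:3, 6:3, 7:4, 8:4, 9:4, 10:1, 11:3, 12:2, 13:4.
The largest is 5 (to 4), so the eccentricity of 3 is 5.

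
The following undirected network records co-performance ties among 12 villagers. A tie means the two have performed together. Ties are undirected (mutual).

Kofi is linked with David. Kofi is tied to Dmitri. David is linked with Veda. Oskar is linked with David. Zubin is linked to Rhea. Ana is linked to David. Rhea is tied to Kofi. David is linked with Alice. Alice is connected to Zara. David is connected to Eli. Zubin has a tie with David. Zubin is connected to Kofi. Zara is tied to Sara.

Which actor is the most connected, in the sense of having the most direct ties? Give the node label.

David

Degrees — Alice:2, Ana:1, David:7, Dmitri:1, Eli:1, Kofi:4, Oskar:1, Rhea:2, Sara:1, Veda:1, Zara:2, Zubin:3.
The maximum is 7, attained only by David.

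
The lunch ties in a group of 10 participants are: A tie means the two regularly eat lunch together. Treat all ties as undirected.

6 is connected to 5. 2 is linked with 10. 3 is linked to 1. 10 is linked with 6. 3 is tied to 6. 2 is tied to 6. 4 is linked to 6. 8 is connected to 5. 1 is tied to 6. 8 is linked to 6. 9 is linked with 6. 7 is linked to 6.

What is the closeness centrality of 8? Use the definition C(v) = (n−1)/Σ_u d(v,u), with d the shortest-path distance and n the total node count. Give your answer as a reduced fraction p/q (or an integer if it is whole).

9/16

Distances from 8: 1:2, 2:2, 3:2, 4:2, 5:1, 6:1, 7:2, 9:2, 10:2. Sum = 16.
n = 10, so closeness = 9/16.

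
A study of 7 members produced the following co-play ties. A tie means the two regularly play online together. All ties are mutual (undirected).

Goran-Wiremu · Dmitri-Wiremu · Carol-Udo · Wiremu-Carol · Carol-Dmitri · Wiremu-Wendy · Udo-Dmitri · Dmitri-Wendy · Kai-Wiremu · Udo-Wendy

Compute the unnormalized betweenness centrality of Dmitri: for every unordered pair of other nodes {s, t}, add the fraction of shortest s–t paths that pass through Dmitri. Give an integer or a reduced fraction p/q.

Pairs whose geodesics pass through Dmitri — Udo–Wiremu: 1/3; Udo–Kai: 1/3; Udo–Goran: 1/3; Wendy–Carol: 1/3.
All other pairs contribute 0.
Summing the contributions gives betweenness(Dmitri) = 4/3.

4/3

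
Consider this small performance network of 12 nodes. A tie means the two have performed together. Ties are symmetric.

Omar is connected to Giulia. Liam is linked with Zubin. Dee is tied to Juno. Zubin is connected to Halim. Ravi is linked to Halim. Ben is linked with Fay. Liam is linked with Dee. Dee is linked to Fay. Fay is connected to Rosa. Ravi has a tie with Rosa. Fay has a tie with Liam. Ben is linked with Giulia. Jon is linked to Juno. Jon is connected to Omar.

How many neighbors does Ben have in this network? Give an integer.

Ben is directly tied to Fay and Giulia. That is 2 neighbors, so the degree of Ben is 2.

2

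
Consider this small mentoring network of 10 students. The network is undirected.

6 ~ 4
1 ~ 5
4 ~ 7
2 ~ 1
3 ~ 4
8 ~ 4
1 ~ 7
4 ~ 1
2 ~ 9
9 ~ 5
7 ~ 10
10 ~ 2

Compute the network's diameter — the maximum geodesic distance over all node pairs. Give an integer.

Eccentricity of each node (its greatest distance to any other): 1:2, 2:3, 3:4, 4:3, 5:3, 6:4, 7:3, 8:4, 9:4, 10:3.
The maximum eccentricity is 4, realized for instance by the pair 6–9 via 6 – 4 – 1 – 5 – 9. So the diameter is 4.

4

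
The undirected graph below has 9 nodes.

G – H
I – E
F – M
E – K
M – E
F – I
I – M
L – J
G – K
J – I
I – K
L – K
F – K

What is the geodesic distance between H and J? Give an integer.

One shortest route is H – G – K – I – J, which uses 4 edges, and at distance 3 from H we only reach {E, F, I, L}, which does not include J. So d(H,J) = 4.

4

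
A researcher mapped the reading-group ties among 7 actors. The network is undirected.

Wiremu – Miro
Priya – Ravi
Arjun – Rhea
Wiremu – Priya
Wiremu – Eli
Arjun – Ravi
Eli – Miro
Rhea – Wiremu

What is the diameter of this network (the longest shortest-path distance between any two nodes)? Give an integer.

3

Eccentricity of each node (its greatest distance to any other): Arjun:3, Eli:3, Miro:3, Priya:2, Ravi:3, Rhea:2, Wiremu:2.
The maximum eccentricity is 3, realized for instance by the pair Miro–Ravi via Miro – Wiremu – Priya – Ravi. So the diameter is 3.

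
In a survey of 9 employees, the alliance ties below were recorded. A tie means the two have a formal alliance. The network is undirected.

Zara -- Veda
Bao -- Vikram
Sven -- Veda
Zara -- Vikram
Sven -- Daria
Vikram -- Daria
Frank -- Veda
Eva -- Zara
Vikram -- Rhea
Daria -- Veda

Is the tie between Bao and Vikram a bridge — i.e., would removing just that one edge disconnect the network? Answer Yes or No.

Yes

Without the Bao–Vikram edge there is no alternate route between Bao and Vikram, so the network disconnects. It is a bridge.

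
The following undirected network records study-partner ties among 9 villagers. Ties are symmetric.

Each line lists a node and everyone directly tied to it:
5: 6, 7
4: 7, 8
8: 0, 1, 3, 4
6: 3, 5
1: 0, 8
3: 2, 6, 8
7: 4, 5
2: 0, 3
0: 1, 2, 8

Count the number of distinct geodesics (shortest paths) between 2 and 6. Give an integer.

The shortest distance is 2, and the only length-2 path is 2–3–6. So there is exactly 1 shortest path.

1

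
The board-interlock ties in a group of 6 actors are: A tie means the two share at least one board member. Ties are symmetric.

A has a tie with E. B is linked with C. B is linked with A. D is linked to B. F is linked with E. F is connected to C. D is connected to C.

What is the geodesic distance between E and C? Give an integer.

One shortest route is E – F – C, which uses 2 edges, and E and C are not directly tied, so nothing shorter exists. So d(E,C) = 2.

2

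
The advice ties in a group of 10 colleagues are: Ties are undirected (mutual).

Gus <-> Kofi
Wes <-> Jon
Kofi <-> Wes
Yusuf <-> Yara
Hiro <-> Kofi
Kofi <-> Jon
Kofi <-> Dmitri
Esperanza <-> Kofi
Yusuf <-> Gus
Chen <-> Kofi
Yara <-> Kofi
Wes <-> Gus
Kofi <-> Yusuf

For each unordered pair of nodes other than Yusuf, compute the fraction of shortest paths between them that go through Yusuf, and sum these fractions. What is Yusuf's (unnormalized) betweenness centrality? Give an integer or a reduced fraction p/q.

Pairs whose geodesics pass through Yusuf — Yara–Gus: 1/2.
All other pairs contribute 0.
Summing the contributions gives betweenness(Yusuf) = 1/2.

1/2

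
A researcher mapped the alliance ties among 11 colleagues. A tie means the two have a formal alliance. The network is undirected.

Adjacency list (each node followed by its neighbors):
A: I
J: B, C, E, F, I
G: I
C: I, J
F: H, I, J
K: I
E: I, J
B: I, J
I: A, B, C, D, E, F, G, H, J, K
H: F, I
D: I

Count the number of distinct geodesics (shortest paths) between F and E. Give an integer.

2

The shortest distance is 2. The length-2 paths are: F–I–E; F–J–E.
That gives 2 distinct shortest paths.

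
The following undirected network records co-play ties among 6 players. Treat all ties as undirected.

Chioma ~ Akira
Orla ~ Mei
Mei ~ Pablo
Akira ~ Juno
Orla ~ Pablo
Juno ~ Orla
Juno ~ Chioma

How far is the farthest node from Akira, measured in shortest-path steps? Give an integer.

Distances from Akira: Chioma:1, Juno:1, Mei:3, Orla:2, Pablo:3.
The largest is 3 (to Pablo and Mei), so the eccentricity of Akira is 3.

3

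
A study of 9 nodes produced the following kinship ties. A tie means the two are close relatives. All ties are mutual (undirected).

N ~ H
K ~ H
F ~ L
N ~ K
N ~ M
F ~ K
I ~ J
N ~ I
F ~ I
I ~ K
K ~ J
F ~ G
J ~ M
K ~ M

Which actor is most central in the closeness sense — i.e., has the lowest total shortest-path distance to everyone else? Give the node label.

K

Farness (sum of distances to all others) for each node — F:12, G:19, H:16, I:12, J:15, K:10, L:19, M:15, N:14.
The smallest farness is 10, for K, so K has the highest closeness.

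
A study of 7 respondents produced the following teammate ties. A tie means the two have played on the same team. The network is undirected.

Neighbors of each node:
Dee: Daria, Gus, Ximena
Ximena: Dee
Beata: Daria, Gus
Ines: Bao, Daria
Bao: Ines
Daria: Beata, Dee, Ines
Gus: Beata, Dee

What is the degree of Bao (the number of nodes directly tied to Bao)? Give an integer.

Bao is directly tied to Ines. That is 1 neighbor, so the degree of Bao is 1.

1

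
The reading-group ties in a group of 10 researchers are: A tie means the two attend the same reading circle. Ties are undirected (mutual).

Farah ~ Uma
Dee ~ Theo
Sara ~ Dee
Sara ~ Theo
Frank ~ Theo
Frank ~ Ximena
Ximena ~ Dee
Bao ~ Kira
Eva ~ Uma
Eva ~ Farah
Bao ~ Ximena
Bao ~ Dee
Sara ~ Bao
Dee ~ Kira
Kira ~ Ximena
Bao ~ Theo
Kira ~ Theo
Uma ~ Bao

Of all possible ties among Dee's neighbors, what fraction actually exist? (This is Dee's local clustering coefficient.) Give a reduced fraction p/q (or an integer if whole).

Dee's neighbors: Bao, Kira, Sara, Theo, and Ximena (k = 5).
Possible neighbor pairs: C(5,2) = 10. Edges among them: Bao–Kira, Bao–Sara, Bao–Theo, Bao–Ximena, Kira–Theo, Kira–Ximena, Sara–Theo → e = 7.
Clustering(Dee) = 7/10.

7/10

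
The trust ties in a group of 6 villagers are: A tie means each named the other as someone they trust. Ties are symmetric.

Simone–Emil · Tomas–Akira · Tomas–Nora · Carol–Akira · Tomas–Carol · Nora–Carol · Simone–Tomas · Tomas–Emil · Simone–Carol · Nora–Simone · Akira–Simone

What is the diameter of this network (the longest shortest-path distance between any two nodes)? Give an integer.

Eccentricity of each node (its greatest distance to any other): Akira:2, Carol:2, Emil:2, Nora:2, Simone:1, Tomas:1.
The maximum eccentricity is 2, realized for instance by the pair Nora–Akira via Nora – Simone – Akira. So the diameter is 2.

2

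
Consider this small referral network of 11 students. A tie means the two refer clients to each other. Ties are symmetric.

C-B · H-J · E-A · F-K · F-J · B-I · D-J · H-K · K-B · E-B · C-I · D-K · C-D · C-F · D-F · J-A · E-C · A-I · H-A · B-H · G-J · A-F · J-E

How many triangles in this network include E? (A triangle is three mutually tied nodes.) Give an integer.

2

E's neighbors: A, B, C, and J.
Neighbor pairs that are themselves tied: E–A–J; E–B–C. Each forms one triangle with E, for 2 in total.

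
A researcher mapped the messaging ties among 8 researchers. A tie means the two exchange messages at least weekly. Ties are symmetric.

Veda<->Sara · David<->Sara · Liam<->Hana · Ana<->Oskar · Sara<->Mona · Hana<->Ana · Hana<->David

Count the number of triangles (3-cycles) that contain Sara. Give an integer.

Sara's neighbors are David, Mona, and Veda, but none of them are tied to each other, so no triangle contains Sara.

0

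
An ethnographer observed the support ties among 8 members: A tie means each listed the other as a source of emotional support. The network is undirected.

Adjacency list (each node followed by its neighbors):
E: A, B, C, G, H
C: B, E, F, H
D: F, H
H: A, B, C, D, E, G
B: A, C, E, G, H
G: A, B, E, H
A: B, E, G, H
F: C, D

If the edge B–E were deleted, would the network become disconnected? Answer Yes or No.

No

Even without that edge, B still reaches E via B – G – E, so the network stays connected. Not a bridge.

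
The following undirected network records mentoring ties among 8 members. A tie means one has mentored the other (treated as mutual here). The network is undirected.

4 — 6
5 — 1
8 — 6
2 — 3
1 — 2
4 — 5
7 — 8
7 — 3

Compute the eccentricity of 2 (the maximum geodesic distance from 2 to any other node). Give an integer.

4

Distances from 2: 1:1, 3:1, 4:3, 5:2, 6:4, 7:2, 8:3.
The largest is 4 (to 6), so the eccentricity of 2 is 4.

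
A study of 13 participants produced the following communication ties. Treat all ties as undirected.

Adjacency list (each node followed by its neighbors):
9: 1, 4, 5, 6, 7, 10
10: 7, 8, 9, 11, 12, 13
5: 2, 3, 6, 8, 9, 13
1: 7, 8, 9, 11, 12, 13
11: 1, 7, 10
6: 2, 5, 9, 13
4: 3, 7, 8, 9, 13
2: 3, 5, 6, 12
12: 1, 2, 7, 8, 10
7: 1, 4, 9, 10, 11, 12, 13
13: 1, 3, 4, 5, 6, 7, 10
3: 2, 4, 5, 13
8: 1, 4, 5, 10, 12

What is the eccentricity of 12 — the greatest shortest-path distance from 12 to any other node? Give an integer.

2

Distances from 12: 1:1, 2:1, 3:2, 4:2, 5:2, 6:2, 7:1, 8:1, 9:2, 10:1, 11:2, 13:2.
The largest is 2 (to 13, 11, 9, 6, 5, 3, and 4), so the eccentricity of 12 is 2.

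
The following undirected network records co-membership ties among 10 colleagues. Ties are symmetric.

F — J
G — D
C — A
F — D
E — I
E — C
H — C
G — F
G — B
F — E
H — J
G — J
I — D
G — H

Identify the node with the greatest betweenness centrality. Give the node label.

G

Unnormalized betweenness of each node: A:0, B:0, C:19/2, D:11/3, E:20/3, F:16/3, G:23/2, H:20/3, I:7/6, J:1/2.
G has the largest value, 23/2, making it the main broker — the node through which the most shortest paths run.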